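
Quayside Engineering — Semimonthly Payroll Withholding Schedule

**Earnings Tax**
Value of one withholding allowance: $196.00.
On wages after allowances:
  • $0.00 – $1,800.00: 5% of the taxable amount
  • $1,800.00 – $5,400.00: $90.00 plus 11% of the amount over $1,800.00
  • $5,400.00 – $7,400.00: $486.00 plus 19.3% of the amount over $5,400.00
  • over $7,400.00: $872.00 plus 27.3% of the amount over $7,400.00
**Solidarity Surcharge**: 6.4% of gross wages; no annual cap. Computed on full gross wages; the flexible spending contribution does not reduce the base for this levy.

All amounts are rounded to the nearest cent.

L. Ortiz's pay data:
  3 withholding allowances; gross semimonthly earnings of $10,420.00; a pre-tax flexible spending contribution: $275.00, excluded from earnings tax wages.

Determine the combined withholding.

$2,127.74

Earnings Tax: taxable = $10,420.00 − $275.00 − 3×$196.00 = $9,557.00
  $872.00 + 27.3% × ($9,557.00 − $7,400.00) = $872.00 + 27.3% × $2,157.00 = $1,460.86
Solidarity Surcharge: 6.4% × $10,420.00 = $666.88
Total: $1,460.86 + $666.88 = $2,127.74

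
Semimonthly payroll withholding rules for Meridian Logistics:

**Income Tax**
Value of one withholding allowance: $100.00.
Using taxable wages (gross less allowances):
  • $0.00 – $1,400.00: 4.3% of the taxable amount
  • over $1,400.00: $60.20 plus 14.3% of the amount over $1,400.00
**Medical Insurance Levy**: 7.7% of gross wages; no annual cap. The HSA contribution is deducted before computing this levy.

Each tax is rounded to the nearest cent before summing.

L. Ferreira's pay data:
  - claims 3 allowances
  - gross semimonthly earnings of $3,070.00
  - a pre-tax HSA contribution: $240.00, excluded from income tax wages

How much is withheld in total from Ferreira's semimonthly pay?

Income Tax: taxable = $3,070.00 − $240.00 − 3×$100.00 = $2,530.00
  $60.20 + 14.3% × ($2,530.00 − $1,400.00) = $60.20 + 14.3% × $1,130.00 = $221.79
Medical Insurance Levy: 7.7% × $2,830.00 = $217.91
Total: $221.79 + $217.91 = $439.70

$439.70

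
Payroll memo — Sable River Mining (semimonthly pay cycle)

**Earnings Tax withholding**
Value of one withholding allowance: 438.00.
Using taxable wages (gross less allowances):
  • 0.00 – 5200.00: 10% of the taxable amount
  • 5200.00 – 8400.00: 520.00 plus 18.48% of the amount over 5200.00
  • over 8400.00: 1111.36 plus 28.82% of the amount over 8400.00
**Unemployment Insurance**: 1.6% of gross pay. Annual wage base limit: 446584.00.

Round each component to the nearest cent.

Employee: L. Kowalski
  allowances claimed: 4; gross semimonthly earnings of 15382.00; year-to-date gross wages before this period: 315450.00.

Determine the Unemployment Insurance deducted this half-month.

246.11

Unemployment Insurance: 1.6% × 15382.00 = 246.11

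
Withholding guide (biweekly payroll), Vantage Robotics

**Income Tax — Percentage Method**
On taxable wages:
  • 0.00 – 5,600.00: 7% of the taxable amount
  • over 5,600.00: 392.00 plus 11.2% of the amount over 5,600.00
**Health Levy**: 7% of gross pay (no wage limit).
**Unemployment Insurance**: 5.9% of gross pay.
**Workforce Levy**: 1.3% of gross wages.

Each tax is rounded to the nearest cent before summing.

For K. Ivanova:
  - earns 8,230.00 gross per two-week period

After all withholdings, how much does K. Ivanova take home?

6,374.78

Income Tax: taxable = 8,230.00
  392.00 + 11.2% × (8,230.00 − 5,600.00) = 392.00 + 11.2% × 2,630.00 = 686.56
Health Levy: 7% × 8,230.00 = 576.10
Unemployment Insurance: 5.9% × 8,230.00 = 485.57
Workforce Levy: 1.3% × 8,230.00 = 106.99
Total withheld: 686.56 + 576.10 + 485.57 + 106.99 = 1,855.22
Net pay: 8,230.00 − 1,855.22 = 6,374.78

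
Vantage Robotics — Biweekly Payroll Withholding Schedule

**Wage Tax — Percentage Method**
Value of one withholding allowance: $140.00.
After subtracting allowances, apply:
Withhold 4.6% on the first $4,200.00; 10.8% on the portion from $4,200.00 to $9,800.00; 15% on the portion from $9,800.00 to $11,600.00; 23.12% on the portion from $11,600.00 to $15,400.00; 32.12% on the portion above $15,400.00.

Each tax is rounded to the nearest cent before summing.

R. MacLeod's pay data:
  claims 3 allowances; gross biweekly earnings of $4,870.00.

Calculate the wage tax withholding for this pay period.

$220.20

Wage Tax: taxable = $4,870.00 − 3×$140.00 = $4,450.00
  $193.20 + 10.8% × ($4,450.00 − $4,200.00) = $193.20 + 10.8% × $250.00 = $220.20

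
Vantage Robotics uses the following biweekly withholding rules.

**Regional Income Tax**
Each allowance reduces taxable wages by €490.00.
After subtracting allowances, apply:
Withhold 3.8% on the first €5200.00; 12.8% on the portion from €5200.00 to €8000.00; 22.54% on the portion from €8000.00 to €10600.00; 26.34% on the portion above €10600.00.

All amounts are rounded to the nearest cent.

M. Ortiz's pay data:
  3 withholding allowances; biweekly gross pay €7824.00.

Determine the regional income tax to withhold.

€345.31

Regional Income Tax: taxable = €7824.00 − 3×€490.00 = €6354.00
  €197.60 + 12.8% × (€6354.00 − €5200.00) = €197.60 + 12.8% × €1154.00 = €345.31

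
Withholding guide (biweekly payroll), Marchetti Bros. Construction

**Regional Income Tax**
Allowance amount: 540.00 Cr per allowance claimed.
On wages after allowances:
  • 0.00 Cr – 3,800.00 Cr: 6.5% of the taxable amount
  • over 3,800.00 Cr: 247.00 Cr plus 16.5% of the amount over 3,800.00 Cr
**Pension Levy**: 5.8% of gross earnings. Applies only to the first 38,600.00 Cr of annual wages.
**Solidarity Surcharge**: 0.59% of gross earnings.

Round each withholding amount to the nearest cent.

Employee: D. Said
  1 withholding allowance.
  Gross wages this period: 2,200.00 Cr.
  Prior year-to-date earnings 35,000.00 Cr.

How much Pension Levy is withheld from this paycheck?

127.60 Cr

Pension Levy: 5.8% × 2,200.00 Cr = 127.60 Cr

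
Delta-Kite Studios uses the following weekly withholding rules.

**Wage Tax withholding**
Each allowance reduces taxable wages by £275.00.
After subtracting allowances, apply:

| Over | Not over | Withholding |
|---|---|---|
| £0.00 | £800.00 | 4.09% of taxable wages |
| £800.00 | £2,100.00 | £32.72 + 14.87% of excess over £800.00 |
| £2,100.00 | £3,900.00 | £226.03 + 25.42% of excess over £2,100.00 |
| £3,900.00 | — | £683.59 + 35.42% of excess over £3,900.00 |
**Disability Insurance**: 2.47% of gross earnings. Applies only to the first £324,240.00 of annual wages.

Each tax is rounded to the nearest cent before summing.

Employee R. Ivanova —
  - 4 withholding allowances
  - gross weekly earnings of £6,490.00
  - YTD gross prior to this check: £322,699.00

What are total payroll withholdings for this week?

Wage Tax: taxable = £6,490.00 − 4×£275.00 = £5,390.00
  £683.59 + 35.42% × (£5,390.00 − £3,900.00) = £683.59 + 35.42% × £1,490.00 = £1,211.35
Disability Insurance: cap £324,240.00 − YTD £322,699.00 = £1,541.00 subject; 2.47% × £1,541.00 = £38.06
Total: £1,211.35 + £38.06 = £1,249.41

£1,249.41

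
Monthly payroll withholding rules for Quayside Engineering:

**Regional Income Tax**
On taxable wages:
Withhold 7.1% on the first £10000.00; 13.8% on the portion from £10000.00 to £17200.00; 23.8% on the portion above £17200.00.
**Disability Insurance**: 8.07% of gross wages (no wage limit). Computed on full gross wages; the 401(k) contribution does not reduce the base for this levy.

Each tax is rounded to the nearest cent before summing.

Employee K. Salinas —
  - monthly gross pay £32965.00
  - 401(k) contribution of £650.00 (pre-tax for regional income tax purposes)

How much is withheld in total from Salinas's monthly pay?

Regional Income Tax: taxable = £32965.00 − £650.00 = £32315.00
  £1703.60 + 23.8% × (£32315.00 − £17200.00) = £1703.60 + 23.8% × £15115.00 = £5300.97
Disability Insurance: 8.07% × £32965.00 = £2660.28
Total: £5300.97 + £2660.28 = £7961.25

£7961.25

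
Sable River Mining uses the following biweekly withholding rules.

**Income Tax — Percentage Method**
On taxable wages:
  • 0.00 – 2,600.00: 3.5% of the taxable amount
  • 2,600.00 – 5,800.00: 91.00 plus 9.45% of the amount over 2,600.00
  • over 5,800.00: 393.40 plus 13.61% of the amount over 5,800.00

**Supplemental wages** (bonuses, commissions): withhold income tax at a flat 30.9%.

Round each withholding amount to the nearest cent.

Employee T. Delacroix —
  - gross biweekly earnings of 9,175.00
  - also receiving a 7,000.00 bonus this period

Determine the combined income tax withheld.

Income Tax: taxable = 9,175.00
  393.40 + 13.61% × (9,175.00 − 5,800.00) = 393.40 + 13.61% × 3,375.00 = 852.74
Supplemental (30.9% flat on bonus): 30.9% × 7,000.00 = 2,163.00
Total income tax: 852.74 + 2,163.00 = 3,015.74

3,015.74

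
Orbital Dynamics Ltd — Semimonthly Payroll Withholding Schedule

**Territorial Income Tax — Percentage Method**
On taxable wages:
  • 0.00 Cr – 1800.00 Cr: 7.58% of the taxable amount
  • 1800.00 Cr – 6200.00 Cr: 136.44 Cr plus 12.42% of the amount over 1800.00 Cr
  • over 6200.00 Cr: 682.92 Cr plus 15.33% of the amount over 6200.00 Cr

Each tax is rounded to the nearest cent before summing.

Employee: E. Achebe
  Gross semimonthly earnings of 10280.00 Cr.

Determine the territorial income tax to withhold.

1308.38 Cr

Territorial Income Tax: taxable = 10280.00 Cr
  682.92 Cr + 15.33% × (10280.00 Cr − 6200.00 Cr) = 682.92 Cr + 15.33% × 4080.00 Cr = 1308.38 Cr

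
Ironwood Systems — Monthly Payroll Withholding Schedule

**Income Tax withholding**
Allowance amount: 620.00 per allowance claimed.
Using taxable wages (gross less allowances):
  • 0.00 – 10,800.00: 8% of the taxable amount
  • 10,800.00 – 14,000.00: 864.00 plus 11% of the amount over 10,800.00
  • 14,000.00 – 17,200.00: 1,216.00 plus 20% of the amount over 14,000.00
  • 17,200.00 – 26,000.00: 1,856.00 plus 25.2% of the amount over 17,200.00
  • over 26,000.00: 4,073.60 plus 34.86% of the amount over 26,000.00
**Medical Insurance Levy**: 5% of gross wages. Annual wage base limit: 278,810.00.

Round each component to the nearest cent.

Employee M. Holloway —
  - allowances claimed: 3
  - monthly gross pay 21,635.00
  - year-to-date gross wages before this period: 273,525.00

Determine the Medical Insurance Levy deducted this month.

Medical Insurance Levy: cap 278,810.00 − YTD 273,525.00 = 5,285.00 subject; 5% × 5,285.00 = 264.25

264.25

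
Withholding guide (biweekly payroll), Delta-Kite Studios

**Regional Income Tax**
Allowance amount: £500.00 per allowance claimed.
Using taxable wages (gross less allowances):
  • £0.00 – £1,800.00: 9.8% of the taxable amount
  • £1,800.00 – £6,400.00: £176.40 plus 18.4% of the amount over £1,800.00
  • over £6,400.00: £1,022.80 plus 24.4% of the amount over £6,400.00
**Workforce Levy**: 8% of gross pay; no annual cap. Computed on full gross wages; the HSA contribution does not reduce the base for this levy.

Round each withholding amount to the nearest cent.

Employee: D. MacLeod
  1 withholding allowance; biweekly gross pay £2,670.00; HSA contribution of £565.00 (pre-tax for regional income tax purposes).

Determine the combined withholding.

Regional Income Tax: taxable = £2,670.00 − £565.00 − 1×£500.00 = £1,605.00
  9.8% × £1,605.00 = £157.29
Workforce Levy: 8% × £2,670.00 = £213.60
Total: £157.29 + £213.60 = £370.89

£370.89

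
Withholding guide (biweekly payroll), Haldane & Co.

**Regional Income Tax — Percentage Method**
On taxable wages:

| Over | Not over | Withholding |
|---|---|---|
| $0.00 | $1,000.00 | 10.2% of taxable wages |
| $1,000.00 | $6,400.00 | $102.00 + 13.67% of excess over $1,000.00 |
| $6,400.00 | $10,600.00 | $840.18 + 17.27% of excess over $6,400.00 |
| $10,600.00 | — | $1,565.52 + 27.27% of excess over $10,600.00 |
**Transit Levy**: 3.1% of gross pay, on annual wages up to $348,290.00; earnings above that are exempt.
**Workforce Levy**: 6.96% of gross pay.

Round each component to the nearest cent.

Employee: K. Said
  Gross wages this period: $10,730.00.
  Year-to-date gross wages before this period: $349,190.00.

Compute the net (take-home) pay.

$8,382.22

Regional Income Tax: taxable = $10,730.00
  $1,565.52 + 27.27% × ($10,730.00 − $10,600.00) = $1,565.52 + 27.27% × $130.00 = $1,600.97
Transit Levy: YTD $349,190.00 ≥ cap $348,290.00 → $0.00
Workforce Levy: 6.96% × $10,730.00 = $746.81
Total withheld: $1,600.97 + $0.00 + $746.81 = $2,347.78
Net pay: $10,730.00 − $2,347.78 = $8,382.22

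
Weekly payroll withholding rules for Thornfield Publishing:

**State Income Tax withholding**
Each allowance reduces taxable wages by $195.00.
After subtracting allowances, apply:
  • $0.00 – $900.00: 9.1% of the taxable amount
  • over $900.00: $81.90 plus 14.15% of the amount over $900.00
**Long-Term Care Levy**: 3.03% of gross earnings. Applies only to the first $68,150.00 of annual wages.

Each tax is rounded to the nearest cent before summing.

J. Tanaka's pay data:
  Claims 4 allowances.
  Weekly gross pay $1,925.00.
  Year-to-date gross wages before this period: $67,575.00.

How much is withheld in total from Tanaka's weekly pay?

State Income Tax: taxable = $1,925.00 − 4×$195.00 = $1,145.00
  $81.90 + 14.15% × ($1,145.00 − $900.00) = $81.90 + 14.15% × $245.00 = $116.57
Long-Term Care Levy: cap $68,150.00 − YTD $67,575.00 = $575.00 subject; 3.03% × $575.00 = $17.42
Total: $116.57 + $17.42 = $133.99

$133.99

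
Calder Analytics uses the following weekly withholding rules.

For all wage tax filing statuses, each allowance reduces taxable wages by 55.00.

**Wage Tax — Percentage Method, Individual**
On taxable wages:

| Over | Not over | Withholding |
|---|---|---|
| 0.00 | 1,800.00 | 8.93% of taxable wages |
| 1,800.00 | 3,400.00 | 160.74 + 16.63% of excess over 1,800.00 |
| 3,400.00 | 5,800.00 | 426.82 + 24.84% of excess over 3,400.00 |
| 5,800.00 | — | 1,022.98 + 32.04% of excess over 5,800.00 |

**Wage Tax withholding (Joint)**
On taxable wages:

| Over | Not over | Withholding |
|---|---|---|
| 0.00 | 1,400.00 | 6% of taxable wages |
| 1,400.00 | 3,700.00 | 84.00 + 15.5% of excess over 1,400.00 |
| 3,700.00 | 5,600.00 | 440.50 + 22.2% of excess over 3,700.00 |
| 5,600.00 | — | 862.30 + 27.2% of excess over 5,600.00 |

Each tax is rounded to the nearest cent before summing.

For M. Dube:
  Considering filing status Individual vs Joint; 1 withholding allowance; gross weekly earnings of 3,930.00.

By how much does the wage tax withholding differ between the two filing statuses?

65.46

Wage Tax (Individual): taxable = 3,930.00 − 1×55.00 = 3,875.00
  426.82 + 24.84% × (3,875.00 − 3,400.00) = 426.82 + 24.84% × 475.00 = 544.81
Wage Tax (Joint): taxable = 3,930.00 − 1×55.00 = 3,875.00
  440.50 + 22.2% × (3,875.00 − 3,700.00) = 440.50 + 22.2% × 175.00 = 479.35
Difference: |544.81 − 479.35| = 65.46 (higher under Individual)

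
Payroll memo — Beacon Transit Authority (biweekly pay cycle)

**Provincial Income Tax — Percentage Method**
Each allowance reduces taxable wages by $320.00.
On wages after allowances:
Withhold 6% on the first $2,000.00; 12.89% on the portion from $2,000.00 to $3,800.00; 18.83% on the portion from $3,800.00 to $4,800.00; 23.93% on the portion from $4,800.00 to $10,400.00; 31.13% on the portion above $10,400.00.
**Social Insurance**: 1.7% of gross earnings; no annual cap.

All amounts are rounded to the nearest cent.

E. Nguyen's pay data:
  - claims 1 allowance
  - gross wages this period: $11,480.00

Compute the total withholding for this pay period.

Provincial Income Tax: taxable = $11,480.00 − 1×$320.00 = $11,160.00
  $1,880.40 + 31.13% × ($11,160.00 − $10,400.00) = $1,880.40 + 31.13% × $760.00 = $2,116.99
Social Insurance: 1.7% × $11,480.00 = $195.16
Total: $2,116.99 + $195.16 = $2,312.15

$2,312.15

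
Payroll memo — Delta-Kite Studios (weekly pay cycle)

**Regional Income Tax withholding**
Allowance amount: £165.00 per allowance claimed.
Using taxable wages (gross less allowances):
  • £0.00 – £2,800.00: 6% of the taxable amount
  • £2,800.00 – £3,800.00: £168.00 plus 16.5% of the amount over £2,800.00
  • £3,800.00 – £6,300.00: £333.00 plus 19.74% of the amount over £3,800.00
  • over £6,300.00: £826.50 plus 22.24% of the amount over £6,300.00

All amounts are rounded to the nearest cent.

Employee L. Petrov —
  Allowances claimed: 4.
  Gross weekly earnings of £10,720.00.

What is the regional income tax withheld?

Regional Income Tax: taxable = £10,720.00 − 4×£165.00 = £10,060.00
  £826.50 + 22.24% × (£10,060.00 − £6,300.00) = £826.50 + 22.24% × £3,760.00 = £1,662.72

£1,662.72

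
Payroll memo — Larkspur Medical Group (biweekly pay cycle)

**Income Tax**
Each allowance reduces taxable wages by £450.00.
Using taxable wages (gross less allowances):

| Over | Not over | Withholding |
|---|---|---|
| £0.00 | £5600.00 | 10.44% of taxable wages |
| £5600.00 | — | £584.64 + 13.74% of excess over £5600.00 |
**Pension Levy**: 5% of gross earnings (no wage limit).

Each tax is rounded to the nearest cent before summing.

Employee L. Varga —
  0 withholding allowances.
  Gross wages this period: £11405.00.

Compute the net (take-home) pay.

£9452.50

Income Tax: taxable = £11405.00
  £584.64 + 13.74% × (£11405.00 − £5600.00) = £584.64 + 13.74% × £5805.00 = £1382.25
Pension Levy: 5% × £11405.00 = £570.25
Total withheld: £1382.25 + £570.25 = £1952.50
Net pay: £11405.00 − £1952.50 = £9452.50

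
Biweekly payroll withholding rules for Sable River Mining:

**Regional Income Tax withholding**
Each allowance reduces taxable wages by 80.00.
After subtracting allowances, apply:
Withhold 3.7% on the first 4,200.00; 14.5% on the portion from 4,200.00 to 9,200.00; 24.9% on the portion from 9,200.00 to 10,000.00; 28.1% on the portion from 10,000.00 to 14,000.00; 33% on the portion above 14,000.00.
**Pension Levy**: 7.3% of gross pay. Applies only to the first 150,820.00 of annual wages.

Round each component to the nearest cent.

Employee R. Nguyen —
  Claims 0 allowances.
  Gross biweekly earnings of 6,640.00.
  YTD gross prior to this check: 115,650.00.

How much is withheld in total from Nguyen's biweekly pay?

Regional Income Tax: taxable = 6,640.00
  155.40 + 14.5% × (6,640.00 − 4,200.00) = 155.40 + 14.5% × 2,440.00 = 509.20
Pension Levy: 7.3% × 6,640.00 = 484.72
Total: 509.20 + 484.72 = 993.92

993.92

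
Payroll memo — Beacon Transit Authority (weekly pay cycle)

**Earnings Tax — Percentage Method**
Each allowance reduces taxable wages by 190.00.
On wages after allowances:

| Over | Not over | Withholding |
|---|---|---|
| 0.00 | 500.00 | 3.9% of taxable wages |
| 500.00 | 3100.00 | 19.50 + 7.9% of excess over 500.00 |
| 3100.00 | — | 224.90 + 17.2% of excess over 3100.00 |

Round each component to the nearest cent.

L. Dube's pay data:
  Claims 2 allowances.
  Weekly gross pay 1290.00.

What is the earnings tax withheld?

51.89

Earnings Tax: taxable = 1290.00 − 2×190.00 = 910.00
  19.50 + 7.9% × (910.00 − 500.00) = 19.50 + 7.9% × 410.00 = 51.89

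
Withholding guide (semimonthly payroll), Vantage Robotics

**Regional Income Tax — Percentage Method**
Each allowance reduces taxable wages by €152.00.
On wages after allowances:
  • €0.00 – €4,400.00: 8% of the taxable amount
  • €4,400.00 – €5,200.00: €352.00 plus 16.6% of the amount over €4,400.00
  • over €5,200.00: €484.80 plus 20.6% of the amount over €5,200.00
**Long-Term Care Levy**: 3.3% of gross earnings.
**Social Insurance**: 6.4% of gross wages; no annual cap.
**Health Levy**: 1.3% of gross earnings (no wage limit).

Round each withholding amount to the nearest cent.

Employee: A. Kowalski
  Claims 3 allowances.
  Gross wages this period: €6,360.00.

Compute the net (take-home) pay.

€5,030.58

Regional Income Tax: taxable = €6,360.00 − 3×€152.00 = €5,904.00
  €484.80 + 20.6% × (€5,904.00 − €5,200.00) = €484.80 + 20.6% × €704.00 = €629.82
Long-Term Care Levy: 3.3% × €6,360.00 = €209.88
Social Insurance: 6.4% × €6,360.00 = €407.04
Health Levy: 1.3% × €6,360.00 = €82.68
Total withheld: €629.82 + €209.88 + €407.04 + €82.68 = €1,329.42
Net pay: €6,360.00 − €1,329.42 = €5,030.58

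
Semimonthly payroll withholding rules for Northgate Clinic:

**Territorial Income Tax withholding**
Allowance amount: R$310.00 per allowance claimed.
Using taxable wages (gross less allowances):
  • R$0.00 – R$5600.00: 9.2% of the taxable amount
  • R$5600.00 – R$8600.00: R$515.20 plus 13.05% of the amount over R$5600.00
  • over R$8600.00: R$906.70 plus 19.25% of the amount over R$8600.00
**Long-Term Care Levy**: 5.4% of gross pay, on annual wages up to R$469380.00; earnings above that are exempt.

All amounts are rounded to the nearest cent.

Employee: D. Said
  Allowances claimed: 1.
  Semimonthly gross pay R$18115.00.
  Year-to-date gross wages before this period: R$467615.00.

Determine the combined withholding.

R$2773.97

Territorial Income Tax: taxable = R$18115.00 − 1×R$310.00 = R$17805.00
  R$906.70 + 19.25% × (R$17805.00 − R$8600.00) = R$906.70 + 19.25% × R$9205.00 = R$2678.66
Long-Term Care Levy: cap R$469380.00 − YTD R$467615.00 = R$1765.00 subject; 5.4% × R$1765.00 = R$95.31
Total: R$2678.66 + R$95.31 = R$2773.97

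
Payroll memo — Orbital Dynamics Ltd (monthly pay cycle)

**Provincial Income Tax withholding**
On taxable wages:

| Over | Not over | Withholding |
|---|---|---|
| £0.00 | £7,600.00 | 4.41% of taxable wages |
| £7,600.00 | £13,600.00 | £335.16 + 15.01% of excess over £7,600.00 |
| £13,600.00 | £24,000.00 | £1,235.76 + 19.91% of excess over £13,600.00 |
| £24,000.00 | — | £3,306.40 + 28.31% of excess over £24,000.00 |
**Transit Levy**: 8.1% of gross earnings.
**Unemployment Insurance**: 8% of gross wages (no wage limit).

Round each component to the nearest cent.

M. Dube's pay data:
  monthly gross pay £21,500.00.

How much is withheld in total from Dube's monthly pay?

£6,270.15

Provincial Income Tax: taxable = £21,500.00
  £1,235.76 + 19.91% × (£21,500.00 − £13,600.00) = £1,235.76 + 19.91% × £7,900.00 = £2,808.65
Transit Levy: 8.1% × £21,500.00 = £1,741.50
Unemployment Insurance: 8% × £21,500.00 = £1,720.00
Total: £2,808.65 + £1,741.50 + £1,720.00 = £6,270.15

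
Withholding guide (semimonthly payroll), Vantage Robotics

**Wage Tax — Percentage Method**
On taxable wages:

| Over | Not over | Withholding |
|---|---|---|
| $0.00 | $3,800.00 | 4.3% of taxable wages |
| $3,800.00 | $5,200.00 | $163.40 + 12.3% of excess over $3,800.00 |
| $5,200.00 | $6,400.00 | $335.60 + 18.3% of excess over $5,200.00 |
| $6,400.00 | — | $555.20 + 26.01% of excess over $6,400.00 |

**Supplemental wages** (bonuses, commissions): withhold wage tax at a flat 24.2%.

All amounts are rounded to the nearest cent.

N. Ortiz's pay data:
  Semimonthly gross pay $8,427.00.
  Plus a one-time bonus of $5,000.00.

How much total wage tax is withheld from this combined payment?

Wage Tax: taxable = $8,427.00
  $555.20 + 26.01% × ($8,427.00 − $6,400.00) = $555.20 + 26.01% × $2,027.00 = $1,082.42
Supplemental (24.2% flat on bonus): 24.2% × $5,000.00 = $1,210.00
Total wage tax: $1,082.42 + $1,210.00 = $2,292.42

$2,292.42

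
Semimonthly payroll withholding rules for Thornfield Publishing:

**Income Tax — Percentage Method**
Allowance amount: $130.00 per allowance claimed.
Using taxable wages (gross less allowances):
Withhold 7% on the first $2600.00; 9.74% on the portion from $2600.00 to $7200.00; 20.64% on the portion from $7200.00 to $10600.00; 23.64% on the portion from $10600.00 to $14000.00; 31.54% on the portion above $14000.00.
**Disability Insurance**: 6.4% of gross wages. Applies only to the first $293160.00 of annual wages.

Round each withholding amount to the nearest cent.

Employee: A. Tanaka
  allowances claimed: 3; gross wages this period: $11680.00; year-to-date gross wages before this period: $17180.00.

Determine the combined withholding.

$2242.44

Income Tax: taxable = $11680.00 − 3×$130.00 = $11290.00
  $1331.80 + 23.64% × ($11290.00 − $10600.00) = $1331.80 + 23.64% × $690.00 = $1494.92
Disability Insurance: 6.4% × $11680.00 = $747.52
Total: $1494.92 + $747.52 = $2242.44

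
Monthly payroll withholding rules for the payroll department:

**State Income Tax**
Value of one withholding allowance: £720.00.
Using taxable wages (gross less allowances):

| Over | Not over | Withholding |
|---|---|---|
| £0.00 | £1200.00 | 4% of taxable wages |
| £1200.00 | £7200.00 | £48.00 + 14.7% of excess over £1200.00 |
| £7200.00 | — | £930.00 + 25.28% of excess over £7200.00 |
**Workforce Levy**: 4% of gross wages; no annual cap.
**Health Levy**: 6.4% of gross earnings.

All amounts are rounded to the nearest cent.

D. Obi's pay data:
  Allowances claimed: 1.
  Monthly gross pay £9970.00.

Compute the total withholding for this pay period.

State Income Tax: taxable = £9970.00 − 1×£720.00 = £9250.00
  £930.00 + 25.28% × (£9250.00 − £7200.00) = £930.00 + 25.28% × £2050.00 = £1448.24
Workforce Levy: 4% × £9970.00 = £398.80
Health Levy: 6.4% × £9970.00 = £638.08
Total: £1448.24 + £398.80 + £638.08 = £2485.12

£2485.12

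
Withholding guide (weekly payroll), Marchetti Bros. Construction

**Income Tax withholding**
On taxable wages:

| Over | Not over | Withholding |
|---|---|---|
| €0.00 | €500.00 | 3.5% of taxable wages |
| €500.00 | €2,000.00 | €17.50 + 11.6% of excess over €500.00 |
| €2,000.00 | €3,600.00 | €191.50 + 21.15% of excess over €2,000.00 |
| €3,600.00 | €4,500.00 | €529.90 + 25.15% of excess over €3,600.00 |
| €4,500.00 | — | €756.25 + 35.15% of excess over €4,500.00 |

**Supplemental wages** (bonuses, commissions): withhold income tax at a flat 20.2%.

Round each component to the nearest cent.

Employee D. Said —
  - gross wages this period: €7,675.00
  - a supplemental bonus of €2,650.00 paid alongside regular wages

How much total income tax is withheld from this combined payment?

Income Tax: taxable = €7,675.00
  €756.25 + 35.15% × (€7,675.00 − €4,500.00) = €756.25 + 35.15% × €3,175.00 = €1,872.26
Supplemental (20.2% flat on bonus): 20.2% × €2,650.00 = €535.30
Total income tax: €1,872.26 + €535.30 = €2,407.56

€2,407.56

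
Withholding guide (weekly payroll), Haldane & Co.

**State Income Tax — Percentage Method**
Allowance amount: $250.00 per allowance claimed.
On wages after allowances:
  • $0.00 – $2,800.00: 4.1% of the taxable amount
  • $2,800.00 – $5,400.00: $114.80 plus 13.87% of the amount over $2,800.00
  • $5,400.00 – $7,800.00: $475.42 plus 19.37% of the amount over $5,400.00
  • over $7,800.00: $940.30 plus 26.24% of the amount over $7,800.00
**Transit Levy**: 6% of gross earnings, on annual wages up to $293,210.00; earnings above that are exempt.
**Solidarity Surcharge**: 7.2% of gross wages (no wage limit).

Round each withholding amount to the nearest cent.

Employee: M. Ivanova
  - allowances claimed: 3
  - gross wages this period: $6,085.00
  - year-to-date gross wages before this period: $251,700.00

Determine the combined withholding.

State Income Tax: taxable = $6,085.00 − 3×$250.00 = $5,335.00
  $114.80 + 13.87% × ($5,335.00 − $2,800.00) = $114.80 + 13.87% × $2,535.00 = $466.40
Transit Levy: 6% × $6,085.00 = $365.10
Solidarity Surcharge: 7.2% × $6,085.00 = $438.12
Total: $466.40 + $365.10 + $438.12 = $1,269.62

$1,269.62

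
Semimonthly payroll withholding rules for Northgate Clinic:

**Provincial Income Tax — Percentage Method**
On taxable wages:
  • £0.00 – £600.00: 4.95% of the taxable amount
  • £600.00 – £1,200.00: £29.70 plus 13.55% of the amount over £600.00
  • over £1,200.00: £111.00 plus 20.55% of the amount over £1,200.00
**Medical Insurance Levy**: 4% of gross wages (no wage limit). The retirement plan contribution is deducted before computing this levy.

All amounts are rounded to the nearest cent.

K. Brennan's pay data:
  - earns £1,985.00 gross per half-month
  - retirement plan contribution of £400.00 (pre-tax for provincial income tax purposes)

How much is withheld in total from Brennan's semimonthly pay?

£253.52

Provincial Income Tax: taxable = £1,985.00 − £400.00 = £1,585.00
  £111.00 + 20.55% × (£1,585.00 − £1,200.00) = £111.00 + 20.55% × £385.00 = £190.12
Medical Insurance Levy: 4% × £1,585.00 = £63.40
Total: £190.12 + £63.40 = £253.52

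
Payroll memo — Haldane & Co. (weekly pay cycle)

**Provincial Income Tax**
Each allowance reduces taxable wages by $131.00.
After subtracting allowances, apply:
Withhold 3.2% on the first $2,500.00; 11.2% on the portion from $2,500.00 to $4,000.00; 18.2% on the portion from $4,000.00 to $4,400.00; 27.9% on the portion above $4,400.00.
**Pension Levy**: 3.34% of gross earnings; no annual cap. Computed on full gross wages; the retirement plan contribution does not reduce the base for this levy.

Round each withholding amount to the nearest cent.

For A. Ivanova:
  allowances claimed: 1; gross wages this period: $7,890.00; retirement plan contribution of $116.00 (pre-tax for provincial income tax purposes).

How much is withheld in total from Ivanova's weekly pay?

$1,489.13

Provincial Income Tax: taxable = $7,890.00 − $116.00 − 1×$131.00 = $7,643.00
  $320.80 + 27.9% × ($7,643.00 − $4,400.00) = $320.80 + 27.9% × $3,243.00 = $1,225.60
Pension Levy: 3.34% × $7,890.00 = $263.53
Total: $1,225.60 + $263.53 = $1,489.13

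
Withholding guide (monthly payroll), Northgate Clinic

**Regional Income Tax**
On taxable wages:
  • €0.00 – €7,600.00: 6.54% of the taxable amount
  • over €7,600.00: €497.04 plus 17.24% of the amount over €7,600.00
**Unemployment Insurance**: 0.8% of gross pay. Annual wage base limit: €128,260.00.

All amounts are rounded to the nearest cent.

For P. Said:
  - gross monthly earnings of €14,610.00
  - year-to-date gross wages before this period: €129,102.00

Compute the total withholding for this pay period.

€1,705.56

Regional Income Tax: taxable = €14,610.00
  €497.04 + 17.24% × (€14,610.00 − €7,600.00) = €497.04 + 17.24% × €7,010.00 = €1,705.56
Unemployment Insurance: YTD €129,102.00 ≥ cap €128,260.00 → €0.00
Total: €1,705.56 + €0.00 = €1,705.56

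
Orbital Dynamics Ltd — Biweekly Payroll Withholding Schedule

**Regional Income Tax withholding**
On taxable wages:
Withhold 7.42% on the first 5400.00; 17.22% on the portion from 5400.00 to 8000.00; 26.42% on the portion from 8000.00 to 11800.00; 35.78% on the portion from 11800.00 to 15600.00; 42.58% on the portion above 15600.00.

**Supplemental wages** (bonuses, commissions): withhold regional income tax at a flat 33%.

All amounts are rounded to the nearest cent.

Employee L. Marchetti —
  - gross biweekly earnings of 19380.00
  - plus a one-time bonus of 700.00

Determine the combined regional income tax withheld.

Regional Income Tax: taxable = 19380.00
  3212.00 + 42.58% × (19380.00 − 15600.00) = 3212.00 + 42.58% × 3780.00 = 4821.52
Supplemental (33% flat on bonus): 33% × 700.00 = 231.00
Total regional income tax: 4821.52 + 231.00 = 5052.52

5052.52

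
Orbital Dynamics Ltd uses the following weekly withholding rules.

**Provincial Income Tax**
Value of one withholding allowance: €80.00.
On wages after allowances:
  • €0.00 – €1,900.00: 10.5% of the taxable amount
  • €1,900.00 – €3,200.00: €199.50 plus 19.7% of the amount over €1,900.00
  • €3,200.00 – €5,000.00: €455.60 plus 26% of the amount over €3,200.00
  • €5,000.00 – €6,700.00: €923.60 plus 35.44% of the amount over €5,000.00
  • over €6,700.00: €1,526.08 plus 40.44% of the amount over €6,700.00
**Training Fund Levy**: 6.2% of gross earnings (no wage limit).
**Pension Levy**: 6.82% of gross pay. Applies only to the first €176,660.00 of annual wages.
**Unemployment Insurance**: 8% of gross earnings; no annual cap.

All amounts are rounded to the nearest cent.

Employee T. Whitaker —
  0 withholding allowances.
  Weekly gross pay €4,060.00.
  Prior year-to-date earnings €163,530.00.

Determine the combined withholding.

€1,532.61

Provincial Income Tax: taxable = €4,060.00
  €455.60 + 26% × (€4,060.00 − €3,200.00) = €455.60 + 26% × €860.00 = €679.20
Training Fund Levy: 6.2% × €4,060.00 = €251.72
Pension Levy: 6.82% × €4,060.00 = €276.89
Unemployment Insurance: 8% × €4,060.00 = €324.80
Total: €679.20 + €251.72 + €276.89 + €324.80 = €1,532.61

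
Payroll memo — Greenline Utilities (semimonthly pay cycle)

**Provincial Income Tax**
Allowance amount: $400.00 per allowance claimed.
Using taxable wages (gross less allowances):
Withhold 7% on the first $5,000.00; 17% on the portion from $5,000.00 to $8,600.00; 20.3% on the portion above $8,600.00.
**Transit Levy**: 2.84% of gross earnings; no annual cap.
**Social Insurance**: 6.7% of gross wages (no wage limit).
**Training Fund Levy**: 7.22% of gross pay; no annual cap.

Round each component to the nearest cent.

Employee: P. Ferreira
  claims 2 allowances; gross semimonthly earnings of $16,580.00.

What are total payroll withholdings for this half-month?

$5,198.35

Provincial Income Tax: taxable = $16,580.00 − 2×$400.00 = $15,780.00
  $962.00 + 20.3% × ($15,780.00 − $8,600.00) = $962.00 + 20.3% × $7,180.00 = $2,419.54
Transit Levy: 2.84% × $16,580.00 = $470.87
Social Insurance: 6.7% × $16,580.00 = $1,110.86
Training Fund Levy: 7.22% × $16,580.00 = $1,197.08
Total: $2,419.54 + $470.87 + $1,110.86 + $1,197.08 = $5,198.35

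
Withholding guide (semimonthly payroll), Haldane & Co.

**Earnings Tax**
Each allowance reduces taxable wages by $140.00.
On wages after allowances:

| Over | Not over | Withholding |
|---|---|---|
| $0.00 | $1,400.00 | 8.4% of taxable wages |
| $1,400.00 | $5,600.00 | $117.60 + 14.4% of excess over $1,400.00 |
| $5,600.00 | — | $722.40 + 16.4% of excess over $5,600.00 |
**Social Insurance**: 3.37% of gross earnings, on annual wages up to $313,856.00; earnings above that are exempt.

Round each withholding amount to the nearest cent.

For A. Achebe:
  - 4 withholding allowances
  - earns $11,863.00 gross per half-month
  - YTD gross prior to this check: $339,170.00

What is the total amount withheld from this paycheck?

$1,657.69

Earnings Tax: taxable = $11,863.00 − 4×$140.00 = $11,303.00
  $722.40 + 16.4% × ($11,303.00 − $5,600.00) = $722.40 + 16.4% × $5,703.00 = $1,657.69
Social Insurance: YTD $339,170.00 ≥ cap $313,856.00 → $0.00
Total: $1,657.69 + $0.00 = $1,657.69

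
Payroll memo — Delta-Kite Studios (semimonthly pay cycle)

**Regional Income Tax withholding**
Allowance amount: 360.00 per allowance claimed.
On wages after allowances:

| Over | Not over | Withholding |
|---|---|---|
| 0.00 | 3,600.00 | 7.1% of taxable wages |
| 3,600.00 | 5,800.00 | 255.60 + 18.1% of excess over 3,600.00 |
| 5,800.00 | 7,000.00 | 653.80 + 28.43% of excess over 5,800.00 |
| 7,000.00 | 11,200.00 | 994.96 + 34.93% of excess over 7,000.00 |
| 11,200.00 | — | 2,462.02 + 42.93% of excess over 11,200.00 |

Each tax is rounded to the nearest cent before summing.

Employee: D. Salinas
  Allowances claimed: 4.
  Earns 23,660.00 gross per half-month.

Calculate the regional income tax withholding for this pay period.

7,192.91

Regional Income Tax: taxable = 23,660.00 − 4×360.00 = 22,220.00
  2,462.02 + 42.93% × (22,220.00 − 11,200.00) = 2,462.02 + 42.93% × 11,020.00 = 7,192.91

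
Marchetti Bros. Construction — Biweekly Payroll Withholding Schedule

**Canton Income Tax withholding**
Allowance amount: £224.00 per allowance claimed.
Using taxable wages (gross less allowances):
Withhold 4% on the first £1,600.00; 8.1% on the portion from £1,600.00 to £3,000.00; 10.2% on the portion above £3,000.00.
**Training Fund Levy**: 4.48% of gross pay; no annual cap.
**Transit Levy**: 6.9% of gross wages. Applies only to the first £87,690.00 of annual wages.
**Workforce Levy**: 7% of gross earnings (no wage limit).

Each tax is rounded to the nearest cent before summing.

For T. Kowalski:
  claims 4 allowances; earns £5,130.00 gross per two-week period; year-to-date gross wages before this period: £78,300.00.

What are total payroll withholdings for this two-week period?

£1,246.16

Canton Income Tax: taxable = £5,130.00 − 4×£224.00 = £4,234.00
  £177.40 + 10.2% × (£4,234.00 − £3,000.00) = £177.40 + 10.2% × £1,234.00 = £303.27
Training Fund Levy: 4.48% × £5,130.00 = £229.82
Transit Levy: 6.9% × £5,130.00 = £353.97
Workforce Levy: 7% × £5,130.00 = £359.10
Total: £303.27 + £229.82 + £353.97 + £359.10 = £1,246.16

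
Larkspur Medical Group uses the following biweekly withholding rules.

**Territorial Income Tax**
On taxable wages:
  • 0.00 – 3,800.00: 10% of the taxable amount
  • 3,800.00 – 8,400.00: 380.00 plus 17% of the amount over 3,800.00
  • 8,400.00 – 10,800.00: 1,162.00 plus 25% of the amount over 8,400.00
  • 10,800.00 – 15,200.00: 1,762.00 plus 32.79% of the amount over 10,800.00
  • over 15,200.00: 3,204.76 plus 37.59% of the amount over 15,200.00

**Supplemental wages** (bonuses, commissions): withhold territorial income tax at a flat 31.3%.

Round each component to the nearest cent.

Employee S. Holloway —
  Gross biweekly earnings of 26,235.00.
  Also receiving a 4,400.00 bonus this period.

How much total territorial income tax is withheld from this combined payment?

Territorial Income Tax: taxable = 26,235.00
  3,204.76 + 37.59% × (26,235.00 − 15,200.00) = 3,204.76 + 37.59% × 11,035.00 = 7,352.82
Supplemental (31.3% flat on bonus): 31.3% × 4,400.00 = 1,377.20
Total territorial income tax: 7,352.82 + 1,377.20 = 8,730.02

8,730.02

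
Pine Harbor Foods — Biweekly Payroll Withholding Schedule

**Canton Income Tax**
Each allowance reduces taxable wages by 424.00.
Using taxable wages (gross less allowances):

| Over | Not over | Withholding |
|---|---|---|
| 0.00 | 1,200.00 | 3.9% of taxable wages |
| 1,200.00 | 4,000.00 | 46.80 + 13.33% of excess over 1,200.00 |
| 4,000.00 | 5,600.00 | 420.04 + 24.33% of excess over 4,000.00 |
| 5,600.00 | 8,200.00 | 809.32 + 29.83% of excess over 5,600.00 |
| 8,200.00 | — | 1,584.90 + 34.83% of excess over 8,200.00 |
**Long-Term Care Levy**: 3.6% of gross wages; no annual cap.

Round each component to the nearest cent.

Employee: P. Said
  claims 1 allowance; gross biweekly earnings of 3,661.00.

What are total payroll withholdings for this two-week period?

Canton Income Tax: taxable = 3,661.00 − 1×424.00 = 3,237.00
  46.80 + 13.33% × (3,237.00 − 1,200.00) = 46.80 + 13.33% × 2,037.00 = 318.33
Long-Term Care Levy: 3.6% × 3,661.00 = 131.80
Total: 318.33 + 131.80 = 450.13

450.13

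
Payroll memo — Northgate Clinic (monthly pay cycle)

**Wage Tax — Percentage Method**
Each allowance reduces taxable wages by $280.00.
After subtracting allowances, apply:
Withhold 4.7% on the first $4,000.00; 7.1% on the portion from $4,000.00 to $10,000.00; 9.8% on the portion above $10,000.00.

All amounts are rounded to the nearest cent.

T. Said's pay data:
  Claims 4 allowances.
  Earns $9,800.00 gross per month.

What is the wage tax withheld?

Wage Tax: taxable = $9,800.00 − 4×$280.00 = $8,680.00
  $188.00 + 7.1% × ($8,680.00 − $4,000.00) = $188.00 + 7.1% × $4,680.00 = $520.28

$520.28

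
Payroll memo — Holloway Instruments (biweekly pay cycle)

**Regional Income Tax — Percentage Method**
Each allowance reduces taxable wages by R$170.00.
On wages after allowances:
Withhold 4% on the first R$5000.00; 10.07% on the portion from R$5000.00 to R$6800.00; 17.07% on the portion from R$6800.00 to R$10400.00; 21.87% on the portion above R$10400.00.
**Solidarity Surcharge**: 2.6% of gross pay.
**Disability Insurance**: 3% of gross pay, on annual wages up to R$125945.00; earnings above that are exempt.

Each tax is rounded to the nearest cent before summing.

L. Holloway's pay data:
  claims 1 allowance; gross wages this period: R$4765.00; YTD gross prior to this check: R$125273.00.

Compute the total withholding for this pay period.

R$327.85

Regional Income Tax: taxable = R$4765.00 − 1×R$170.00 = R$4595.00
  4% × R$4595.00 = R$183.80
Solidarity Surcharge: 2.6% × R$4765.00 = R$123.89
Disability Insurance: cap R$125945.00 − YTD R$125273.00 = R$672.00 subject; 3% × R$672.00 = R$20.16
Total: R$183.80 + R$123.89 + R$20.16 = R$327.85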